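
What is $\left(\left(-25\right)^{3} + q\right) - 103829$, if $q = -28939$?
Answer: $-148393$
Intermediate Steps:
$\left(\left(-25\right)^{3} + q\right) - 103829 = \left(\left(-25\right)^{3} - 28939\right) - 103829 = \left(-15625 - 28939\right) - 103829 = -44564 - 103829 = -148393$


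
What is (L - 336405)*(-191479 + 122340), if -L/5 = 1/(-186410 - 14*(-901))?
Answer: 577467135014875/24828 ≈ 2.3259e+10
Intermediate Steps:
L = 5/173796 (L = -5/(-186410 - 14*(-901)) = -5/(-186410 + 12614) = -5/(-173796) = -5*(-1/173796) = 5/173796 ≈ 2.8769e-5)
(L - 336405)*(-191479 + 122340) = (5/173796 - 336405)*(-191479 + 122340) = -58465843375/173796*(-69139) = 577467135014875/24828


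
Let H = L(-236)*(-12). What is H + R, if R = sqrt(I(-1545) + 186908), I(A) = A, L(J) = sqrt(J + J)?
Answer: sqrt(185363) - 24*I*sqrt(118) ≈ 430.54 - 260.71*I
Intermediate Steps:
L(J) = sqrt(2)*sqrt(J) (L(J) = sqrt(2*J) = sqrt(2)*sqrt(J))
H = -24*I*sqrt(118) (H = (sqrt(2)*sqrt(-236))*(-12) = (sqrt(2)*(2*I*sqrt(59)))*(-12) = (2*I*sqrt(118))*(-12) = -24*I*sqrt(118) ≈ -260.71*I)
R = sqrt(185363) (R = sqrt(-1545 + 186908) = sqrt(185363) ≈ 430.54)
H + R = -24*I*sqrt(118) + sqrt(185363) = sqrt(185363) - 24*I*sqrt(118)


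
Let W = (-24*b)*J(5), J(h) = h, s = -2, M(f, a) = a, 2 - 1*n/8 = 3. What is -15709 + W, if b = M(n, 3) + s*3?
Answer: -15349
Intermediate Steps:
n = -8 (n = 16 - 8*3 = 16 - 24 = -8)
b = -3 (b = 3 - 2*3 = 3 - 6 = -3)
W = 360 (W = -24*(-3)*5 = 72*5 = 360)
-15709 + W = -15709 + 360 = -15349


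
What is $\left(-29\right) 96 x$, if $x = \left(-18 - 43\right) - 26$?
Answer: $242208$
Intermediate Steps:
$x = -87$ ($x = -61 - 26 = -87$)
$\left(-29\right) 96 x = \left(-29\right) 96 \left(-87\right) = \left(-2784\right) \left(-87\right) = 242208$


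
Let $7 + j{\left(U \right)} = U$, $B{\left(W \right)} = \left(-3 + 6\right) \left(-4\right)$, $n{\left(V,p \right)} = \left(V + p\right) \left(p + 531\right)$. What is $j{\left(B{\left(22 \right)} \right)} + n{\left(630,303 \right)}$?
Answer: $778103$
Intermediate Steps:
$n{\left(V,p \right)} = \left(531 + p\right) \left(V + p\right)$ ($n{\left(V,p \right)} = \left(V + p\right) \left(531 + p\right) = \left(531 + p\right) \left(V + p\right)$)
$B{\left(W \right)} = -12$ ($B{\left(W \right)} = 3 \left(-4\right) = -12$)
$j{\left(U \right)} = -7 + U$
$j{\left(B{\left(22 \right)} \right)} + n{\left(630,303 \right)} = \left(-7 - 12\right) + \left(303^{2} + 531 \cdot 630 + 531 \cdot 303 + 630 \cdot 303\right) = -19 + \left(91809 + 334530 + 160893 + 190890\right) = -19 + 778122 = 778103$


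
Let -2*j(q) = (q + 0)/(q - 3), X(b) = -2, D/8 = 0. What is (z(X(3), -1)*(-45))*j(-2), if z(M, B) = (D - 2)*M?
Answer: 36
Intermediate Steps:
D = 0 (D = 8*0 = 0)
j(q) = -q/(2*(-3 + q)) (j(q) = -(q + 0)/(2*(q - 3)) = -q/(2*(-3 + q)))
z(M, B) = -2*M (z(M, B) = (0 - 2)*M = -2*M)
(z(X(3), -1)*(-45))*j(-2) = (-2*(-2)*(-45))*(-1*(-2)/(-6 + 2*(-2))) = (4*(-45))*(-1*(-2)/(-6 - 4)) = -(-180)*(-2)/(-10) = -(-180)*(-2)*(-1)/10 = -180*(-⅕) = 36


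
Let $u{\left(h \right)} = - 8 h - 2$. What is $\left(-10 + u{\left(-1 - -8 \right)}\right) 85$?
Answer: $-5780$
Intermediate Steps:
$u{\left(h \right)} = -2 - 8 h$
$\left(-10 + u{\left(-1 - -8 \right)}\right) 85 = \left(-10 - \left(2 + 8 \left(-1 - -8\right)\right)\right) 85 = \left(-10 - \left(2 + 8 \left(-1 + 8\right)\right)\right) 85 = \left(-10 - 58\right) 85 = \left(-68\right) 85 = -5780$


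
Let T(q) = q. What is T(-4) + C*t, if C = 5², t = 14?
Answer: 346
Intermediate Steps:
C = 25
T(-4) + C*t = -4 + 25*14 = -4 + 350 = 346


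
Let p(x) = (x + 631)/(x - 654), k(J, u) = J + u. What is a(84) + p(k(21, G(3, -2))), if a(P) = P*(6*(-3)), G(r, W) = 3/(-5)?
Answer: -4793273/3168 ≈ -1513.0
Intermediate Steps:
G(r, W) = -⅗ (G(r, W) = 3*(-⅕) = -⅗)
a(P) = -18*P (a(P) = P*(-18) = -18*P)
p(x) = (631 + x)/(-654 + x)
a(84) + p(k(21, G(3, -2))) = -18*84 + (631 + (21 - ⅗))/(-654 + (21 - ⅗)) = -1512 + (631 + 102/5)/(-654 + 102/5) = -1512 + (3257/5)/(-3168/5) = -1512 - 5/3168*3257/5 = -1512 - 3257/3168 = -4793273/3168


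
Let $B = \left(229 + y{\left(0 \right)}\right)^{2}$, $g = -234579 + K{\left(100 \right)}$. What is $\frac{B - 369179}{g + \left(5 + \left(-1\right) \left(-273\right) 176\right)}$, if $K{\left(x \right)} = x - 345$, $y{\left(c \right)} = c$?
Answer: $\frac{316738}{186771} \approx 1.6959$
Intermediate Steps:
$K{\left(x \right)} = -345 + x$
$g = -234824$ ($g = -234579 + \left(-345 + 100\right) = -234579 - 245 = -234824$)
$B = 52441$ ($B = \left(229 + 0\right)^{2} = 229^{2} = 52441$)
$\frac{B - 369179}{g + \left(5 + \left(-1\right) \left(-273\right) 176\right)} = \frac{52441 - 369179}{-234824 + \left(5 + \left(-1\right) \left(-273\right) 176\right)} = - \frac{316738}{-234824 + \left(5 + 273 \cdot 176\right)} = - \frac{316738}{-234824 + \left(5 + 48048\right)} = - \frac{316738}{-234824 + 48053} = - \frac{316738}{-186771} = \left(-316738\right) \left(- \frac{1}{186771}\right) = \frac{316738}{186771}$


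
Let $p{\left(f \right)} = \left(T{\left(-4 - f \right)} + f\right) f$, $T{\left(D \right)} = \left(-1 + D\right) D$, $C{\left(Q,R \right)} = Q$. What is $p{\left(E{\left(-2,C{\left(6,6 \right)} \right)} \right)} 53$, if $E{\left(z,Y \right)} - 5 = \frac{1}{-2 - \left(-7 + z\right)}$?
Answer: $\frac{9150768}{343} \approx 26679.0$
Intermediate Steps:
$T{\left(D \right)} = D \left(-1 + D\right)$
$E{\left(z,Y \right)} = 5 + \frac{1}{5 - z}$ ($E{\left(z,Y \right)} = 5 + \frac{1}{-2 - \left(-7 + z\right)} = 5 + \frac{1}{5 - z}$)
$p{\left(f \right)} = f \left(f + \left(-5 - f\right) \left(-4 - f\right)\right)$ ($p{\left(f \right)} = \left(\left(-4 - f\right) \left(-1 - \left(4 + f\right)\right) + f\right) f = \left(\left(-4 - f\right) \left(-5 - f\right) + f\right) f = \left(\left(-5 - f\right) \left(-4 - f\right) + f\right) f = \left(f + \left(-5 - f\right) \left(-4 - f\right)\right) f = f \left(f + \left(-5 - f\right) \left(-4 - f\right)\right)$)
$p{\left(E{\left(-2,C{\left(6,6 \right)} \right)} \right)} 53 = \frac{-26 + 5 \left(-2\right)}{-5 - 2} \left(\frac{-26 + 5 \left(-2\right)}{-5 - 2} + \left(4 + \frac{-26 + 5 \left(-2\right)}{-5 - 2}\right) \left(5 + \frac{-26 + 5 \left(-2\right)}{-5 - 2}\right)\right) 53 = \frac{-26 - 10}{-7} \left(\frac{-26 - 10}{-7} + \left(4 + \frac{-26 - 10}{-7}\right) \left(5 + \frac{-26 - 10}{-7}\right)\right) 53 = \left(- \frac{1}{7}\right) \left(-36\right) \left(\left(- \frac{1}{7}\right) \left(-36\right) + \left(4 - - \frac{36}{7}\right) \left(5 - - \frac{36}{7}\right)\right) 53 = \frac{36 \left(\frac{36}{7} + \left(4 + \frac{36}{7}\right) \left(5 + \frac{36}{7}\right)\right)}{7} \cdot 53 = \frac{36 \left(\frac{36}{7} + \frac{64}{7} \cdot \frac{71}{7}\right)}{7} \cdot 53 = \frac{36 \left(\frac{36}{7} + \frac{4544}{49}\right)}{7} \cdot 53 = \frac{36}{7} \cdot \frac{4796}{49} \cdot 53 = \frac{172656}{343} \cdot 53 = \frac{9150768}{343}$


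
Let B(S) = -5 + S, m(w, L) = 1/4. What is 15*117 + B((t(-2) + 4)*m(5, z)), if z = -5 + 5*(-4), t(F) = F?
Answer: 3501/2 ≈ 1750.5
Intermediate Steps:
z = -25 (z = -5 - 20 = -25)
m(w, L) = 1/4 (m(w, L) = 1*(1/4) = 1/4)
15*117 + B((t(-2) + 4)*m(5, z)) = 15*117 + (-5 + (-2 + 4)*(1/4)) = 1755 + (-5 + 2*(1/4)) = 1755 + (-5 + 1/2) = 1755 - 9/2 = 3501/2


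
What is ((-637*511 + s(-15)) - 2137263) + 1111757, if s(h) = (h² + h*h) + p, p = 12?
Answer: -1350551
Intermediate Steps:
s(h) = 12 + 2*h² (s(h) = (h² + h*h) + 12 = (h² + h²) + 12 = 2*h² + 12 = 12 + 2*h²)
((-637*511 + s(-15)) - 2137263) + 1111757 = ((-637*511 + (12 + 2*(-15)²)) - 2137263) + 1111757 = ((-325507 + (12 + 2*225)) - 2137263) + 1111757 = ((-325507 + (12 + 450)) - 2137263) + 1111757 = ((-325507 + 462) - 2137263) + 1111757 = (-325045 - 2137263) + 1111757 = -2462308 + 1111757 = -1350551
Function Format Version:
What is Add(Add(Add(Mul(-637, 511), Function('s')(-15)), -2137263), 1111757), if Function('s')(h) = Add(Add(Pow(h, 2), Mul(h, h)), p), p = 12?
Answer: -1350551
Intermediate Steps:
Function('s')(h) = Add(12, Mul(2, Pow(h, 2))) (Function('s')(h) = Add(Add(Pow(h, 2), Mul(h, h)), 12) = Add(Add(Pow(h, 2), Pow(h, 2)), 12) = Add(Mul(2, Pow(h, 2)), 12) = Add(12, Mul(2, Pow(h, 2))))
Add(Add(Add(Mul(-637, 511), Function('s')(-15)), -2137263), 1111757) = Add(Add(Add(Mul(-637, 511), Add(12, Mul(2, Pow(-15, 2)))), -2137263), 1111757) = Add(Add(Add(-325507, Add(12, Mul(2, 225))), -2137263), 1111757) = Add(Add(Add(-325507, Add(12, 450)), -2137263), 1111757) = Add(Add(Add(-325507, 462), -2137263), 1111757) = Add(Add(-325045, -2137263), 1111757) = Add(-2462308, 1111757) = -1350551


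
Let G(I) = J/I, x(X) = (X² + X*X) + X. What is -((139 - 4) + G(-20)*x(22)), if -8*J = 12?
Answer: -837/4 ≈ -209.25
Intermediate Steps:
J = -3/2 (J = -⅛*12 = -3/2 ≈ -1.5000)
x(X) = X + 2*X² (x(X) = (X² + X²) + X = 2*X² + X = X + 2*X²)
G(I) = -3/(2*I)
-((139 - 4) + G(-20)*x(22)) = -((139 - 4) + (-3/2/(-20))*(22*(1 + 2*22))) = -(135 + (-3/2*(-1/20))*(22*(1 + 44))) = -(135 + 3*(22*45)/40) = -(135 + (3/40)*990) = -(135 + 297/4) = -1*837/4 = -837/4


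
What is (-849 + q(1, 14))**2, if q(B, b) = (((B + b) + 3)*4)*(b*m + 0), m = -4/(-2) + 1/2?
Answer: 2792241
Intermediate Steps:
m = 5/2 (m = -4*(-1/2) + 1*(1/2) = 2 + 1/2 = 5/2 ≈ 2.5000)
q(B, b) = 5*b*(12 + 4*B + 4*b)/2 (q(B, b) = (((B + b) + 3)*4)*(b*(5/2) + 0) = ((3 + B + b)*4)*(5*b/2 + 0) = (12 + 4*B + 4*b)*(5*b/2) = 5*b*(12 + 4*B + 4*b)/2)
(-849 + q(1, 14))**2 = (-849 + 10*14*(3 + 1 + 14))**2 = (-849 + 10*14*18)**2 = (-849 + 2520)**2 = 1671**2 = 2792241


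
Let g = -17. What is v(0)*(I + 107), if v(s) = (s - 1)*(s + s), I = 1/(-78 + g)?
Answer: 0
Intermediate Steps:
I = -1/95 (I = 1/(-78 - 17) = 1/(-95) = -1/95 ≈ -0.010526)
v(s) = 2*s*(-1 + s) (v(s) = (-1 + s)*(2*s) = 2*s*(-1 + s))
v(0)*(I + 107) = (2*0*(-1 + 0))*(-1/95 + 107) = (2*0*(-1))*(10164/95) = 0*(10164/95) = 0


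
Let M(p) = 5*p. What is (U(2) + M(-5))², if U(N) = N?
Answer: 529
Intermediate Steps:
(U(2) + M(-5))² = (2 + 5*(-5))² = (2 - 25)² = (-23)² = 529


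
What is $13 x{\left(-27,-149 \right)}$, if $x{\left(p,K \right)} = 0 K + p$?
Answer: $-351$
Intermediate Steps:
$x{\left(p,K \right)} = p$ ($x{\left(p,K \right)} = 0 + p = p$)
$13 x{\left(-27,-149 \right)} = 13 \left(-27\right) = -351$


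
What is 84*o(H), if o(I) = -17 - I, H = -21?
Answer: 336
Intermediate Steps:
84*o(H) = 84*(-17 - 1*(-21)) = 84*(-17 + 21) = 84*4 = 336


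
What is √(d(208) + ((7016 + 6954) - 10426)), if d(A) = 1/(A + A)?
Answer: √38331930/104 ≈ 59.531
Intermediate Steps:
d(A) = 1/(2*A)
√(d(208) + ((7016 + 6954) - 10426)) = √((½)/208 + ((7016 + 6954) - 10426)) = √((½)*(1/208) + (13970 - 10426)) = √(1/416 + 3544) = √(1474305/416) = √38331930/104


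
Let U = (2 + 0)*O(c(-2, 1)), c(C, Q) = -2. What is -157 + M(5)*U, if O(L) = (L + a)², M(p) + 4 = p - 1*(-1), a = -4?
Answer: -13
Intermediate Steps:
M(p) = -3 + p (M(p) = -4 + (p - 1*(-1)) = -4 + (p + 1) = -4 + (1 + p) = -3 + p)
O(L) = (-4 + L)² (O(L) = (L - 4)² = (-4 + L)²)
U = 72 (U = (2 + 0)*(-4 - 2)² = 2*(-6)² = 2*36 = 72)
-157 + M(5)*U = -157 + (-3 + 5)*72 = -157 + 2*72 = -157 + 144 = -13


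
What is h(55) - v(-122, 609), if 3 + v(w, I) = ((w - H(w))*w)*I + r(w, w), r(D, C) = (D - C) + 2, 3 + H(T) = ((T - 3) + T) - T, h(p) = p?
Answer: 445844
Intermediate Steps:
H(T) = -6 + T (H(T) = -3 + (((T - 3) + T) - T) = -3 + (((-3 + T) + T) - T) = -3 + ((-3 + 2*T) - T) = -3 + (-3 + T) = -6 + T)
r(D, C) = 2 + D - C
v(w, I) = -1 + 6*I*w (v(w, I) = -3 + (((w - (-6 + w))*w)*I + (2 + w - w)) = -3 + (((w + (6 - w))*w)*I + 2) = -3 + ((6*w)*I + 2) = -3 + (6*I*w + 2) = -3 + (2 + 6*I*w) = -1 + 6*I*w)
h(55) - v(-122, 609) = 55 - (-1 + 6*609*(-122)) = 55 - (-1 - 445788) = 55 - 1*(-445789) = 55 + 445789 = 445844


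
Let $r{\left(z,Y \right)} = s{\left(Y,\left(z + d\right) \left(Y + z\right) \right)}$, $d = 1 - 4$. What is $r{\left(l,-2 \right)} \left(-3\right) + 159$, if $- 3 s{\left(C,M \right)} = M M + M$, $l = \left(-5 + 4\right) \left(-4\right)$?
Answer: $165$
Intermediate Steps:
$d = -3$
$l = 4$ ($l = \left(-1\right) \left(-4\right) = 4$)
$s{\left(C,M \right)} = - \frac{M}{3} - \frac{M^{2}}{3}$ ($s{\left(C,M \right)} = - \frac{M M + M}{3} = - \frac{M^{2} + M}{3} = - \frac{M + M^{2}}{3} = - \frac{M}{3} - \frac{M^{2}}{3}$)
$r{\left(z,Y \right)} = - \frac{\left(1 + \left(-3 + z\right) \left(Y + z\right)\right) \left(-3 + z\right) \left(Y + z\right)}{3}$ ($r{\left(z,Y \right)} = - \frac{\left(z - 3\right) \left(Y + z\right) \left(1 + \left(z - 3\right) \left(Y + z\right)\right)}{3} = - \frac{\left(-3 + z\right) \left(Y + z\right) \left(1 + \left(-3 + z\right) \left(Y + z\right)\right)}{3} = - \frac{\left(1 + \left(-3 + z\right) \left(Y + z\right)\right) \left(-3 + z\right) \left(Y + z\right)}{3}$)
$r{\left(l,-2 \right)} \left(-3\right) + 159 = - \frac{\left(4^{2} - -6 - 12 - 8\right) \left(1 + 4^{2} - -6 - 12 - 8\right)}{3} \left(-3\right) + 159 = - \frac{\left(16 + 6 - 12 - 8\right) \left(1 + 16 + 6 - 12 - 8\right)}{3} \left(-3\right) + 159 = \left(- \frac{1}{3}\right) 2 \cdot 3 \left(-3\right) + 159 = \left(-2\right) \left(-3\right) + 159 = 6 + 159 = 165$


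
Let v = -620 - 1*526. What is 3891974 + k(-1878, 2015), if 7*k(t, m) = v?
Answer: 27242672/7 ≈ 3.8918e+6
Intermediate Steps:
v = -1146 (v = -620 - 526 = -1146)
k(t, m) = -1146/7 (k(t, m) = (1/7)*(-1146) = -1146/7)
3891974 + k(-1878, 2015) = 3891974 - 1146/7 = 27242672/7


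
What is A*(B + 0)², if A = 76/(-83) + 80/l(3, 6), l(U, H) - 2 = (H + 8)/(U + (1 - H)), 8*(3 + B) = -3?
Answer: -255879/1328 ≈ -192.68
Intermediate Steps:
B = -27/8 (B = -3 + (⅛)*(-3) = -3 - 3/8 = -27/8 ≈ -3.3750)
l(U, H) = 2 + (8 + H)/(1 + U - H) (l(U, H) = 2 + (H + 8)/(U + (1 - H)) = 2 + (8 + H)/(1 + U - H))
A = -1404/83 (A = 76/(-83) + 80/(((10 - 1*6 + 2*3)/(1 + 3 - 1*6))) = 76*(-1/83) + 80/(((10 - 6 + 6)/(1 + 3 - 6))) = -76/83 + 80/((10/(-2))) = -76/83 + 80/((-½*10)) = -76/83 + 80/(-5) = -76/83 + 80*(-⅕) = -76/83 - 16 = -1404/83 ≈ -16.916)
A*(B + 0)² = -1404*(-27/8 + 0)²/83 = -1404*(-27/8)²/83 = -1404/83*729/64 = -255879/1328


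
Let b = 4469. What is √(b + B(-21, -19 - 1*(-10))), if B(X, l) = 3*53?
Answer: 2*√1157 ≈ 68.029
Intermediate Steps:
B(X, l) = 159
√(b + B(-21, -19 - 1*(-10))) = √(4469 + 159) = √4628 = 2*√1157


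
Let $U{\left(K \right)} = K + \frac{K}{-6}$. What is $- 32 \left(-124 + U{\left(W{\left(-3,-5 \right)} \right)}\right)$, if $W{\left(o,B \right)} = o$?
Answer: $4048$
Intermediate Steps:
$U{\left(K \right)} = \frac{5 K}{6}$ ($U{\left(K \right)} = K + K \left(- \frac{1}{6}\right) = K - \frac{K}{6} = \frac{5 K}{6}$)
$- 32 \left(-124 + U{\left(W{\left(-3,-5 \right)} \right)}\right) = - 32 \left(-124 + \frac{5}{6} \left(-3\right)\right) = - 32 \left(-124 - \frac{5}{2}\right) = \left(-32\right) \left(- \frac{253}{2}\right) = 4048$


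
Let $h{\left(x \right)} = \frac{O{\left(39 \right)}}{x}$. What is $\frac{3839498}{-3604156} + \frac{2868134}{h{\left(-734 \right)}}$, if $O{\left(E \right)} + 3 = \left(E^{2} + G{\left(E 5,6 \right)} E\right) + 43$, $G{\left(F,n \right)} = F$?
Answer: $- \frac{1896885432169551}{8258923474} \approx -2.2968 \cdot 10^{5}$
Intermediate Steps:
$O{\left(E \right)} = 40 + 6 E^{2}$ ($O{\left(E \right)} = -3 + \left(\left(E^{2} + E 5 E\right) + 43\right) = -3 + \left(\left(E^{2} + 5 E E\right) + 43\right) = -3 + \left(\left(E^{2} + 5 E^{2}\right) + 43\right) = -3 + \left(6 E^{2} + 43\right) = -3 + \left(43 + 6 E^{2}\right) = 40 + 6 E^{2}$)
$h{\left(x \right)} = \frac{9166}{x}$ ($h{\left(x \right)} = \frac{40 + 6 \cdot 39^{2}}{x} = \frac{40 + 6 \cdot 1521}{x} = \frac{40 + 9126}{x} = \frac{9166}{x}$)
$\frac{3839498}{-3604156} + \frac{2868134}{h{\left(-734 \right)}} = \frac{3839498}{-3604156} + \frac{2868134}{9166 \frac{1}{-734}} = 3839498 \left(- \frac{1}{3604156}\right) + \frac{2868134}{9166 \left(- \frac{1}{734}\right)} = - \frac{1919749}{1802078} + \frac{2868134}{- \frac{4583}{367}} = - \frac{1919749}{1802078} + 2868134 \left(- \frac{367}{4583}\right) = - \frac{1919749}{1802078} - \frac{1052605178}{4583} = - \frac{1896885432169551}{8258923474}$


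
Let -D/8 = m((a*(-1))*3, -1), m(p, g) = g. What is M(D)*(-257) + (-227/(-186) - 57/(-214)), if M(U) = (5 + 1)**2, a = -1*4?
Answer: -92051857/9951 ≈ -9250.5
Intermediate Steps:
a = -4
D = 8 (D = -8*(-1) = 8)
M(U) = 36 (M(U) = 6**2 = 36)
M(D)*(-257) + (-227/(-186) - 57/(-214)) = 36*(-257) + (-227/(-186) - 57/(-214)) = -9252 + (-227*(-1/186) - 57*(-1/214)) = -9252 + (227/186 + 57/214) = -9252 + 14795/9951 = -92051857/9951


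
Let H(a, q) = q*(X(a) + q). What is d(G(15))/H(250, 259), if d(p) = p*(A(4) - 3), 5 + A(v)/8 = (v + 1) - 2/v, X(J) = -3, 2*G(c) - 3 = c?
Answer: -9/9472 ≈ -0.00095017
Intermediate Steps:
G(c) = 3/2 + c/2
A(v) = -32 - 16/v + 8*v (A(v) = -40 + 8*((v + 1) - 2/v) = -40 + 8*((1 + v) - 2/v) = -40 + 8*(1 + v - 2/v) = -40 + (8 - 16/v + 8*v) = -32 - 16/v + 8*v)
H(a, q) = q*(-3 + q)
d(p) = -7*p (d(p) = p*((-32 - 16/4 + 8*4) - 3) = p*((-32 - 16*¼ + 32) - 3) = p*((-32 - 4 + 32) - 3) = p*(-4 - 3) = p*(-7) = -7*p)
d(G(15))/H(250, 259) = (-7*(3/2 + (½)*15))/((259*(-3 + 259))) = (-7*(3/2 + 15/2))/((259*256)) = -7*9/66304 = -63*1/66304 = -9/9472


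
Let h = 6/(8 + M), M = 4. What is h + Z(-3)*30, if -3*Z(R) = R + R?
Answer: 121/2 ≈ 60.500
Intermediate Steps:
Z(R) = -2*R/3 (Z(R) = -(R + R)/3 = -2*R/3)
h = 1/2 (h = 6/(8 + 4) = 6/12 = 6*(1/12) = 1/2 ≈ 0.50000)
h + Z(-3)*30 = 1/2 - 2/3*(-3)*30 = 1/2 + 2*30 = 1/2 + 60 = 121/2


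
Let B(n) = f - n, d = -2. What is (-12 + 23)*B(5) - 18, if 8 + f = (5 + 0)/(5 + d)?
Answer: -428/3 ≈ -142.67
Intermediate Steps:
f = -19/3 (f = -8 + (5 + 0)/(5 - 2) = -8 + 5/3 = -19/3 ≈ -6.3333)
B(n) = -19/3 - n
(-12 + 23)*B(5) - 18 = (-12 + 23)*(-19/3 - 1*5) - 18 = 11*(-19/3 - 5) - 18 = 11*(-34/3) - 18 = -374/3 - 18 = -428/3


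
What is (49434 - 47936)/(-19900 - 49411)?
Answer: -1498/69311 ≈ -0.021613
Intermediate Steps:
(49434 - 47936)/(-19900 - 49411) = 1498/(-69311) = 1498*(-1/69311) = -1498/69311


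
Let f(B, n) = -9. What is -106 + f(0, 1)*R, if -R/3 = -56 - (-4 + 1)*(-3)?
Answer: -1861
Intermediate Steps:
R = 195 (R = -3*(-56 - (-4 + 1)*(-3)) = -3*(-56 - (-3)*(-3)) = -3*(-56 - 1*9) = -3*(-56 - 9) = -3*(-65) = 195)
-106 + f(0, 1)*R = -106 - 9*195 = -106 - 1755 = -1861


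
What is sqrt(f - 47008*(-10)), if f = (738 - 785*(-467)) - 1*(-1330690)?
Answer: 49*sqrt(903) ≈ 1472.4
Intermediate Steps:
f = 1698023 (f = (738 + 366595) + 1330690 = 367333 + 1330690 = 1698023)
sqrt(f - 47008*(-10)) = sqrt(1698023 - 47008*(-10)) = sqrt(1698023 + 470080) = sqrt(2168103) = 49*sqrt(903)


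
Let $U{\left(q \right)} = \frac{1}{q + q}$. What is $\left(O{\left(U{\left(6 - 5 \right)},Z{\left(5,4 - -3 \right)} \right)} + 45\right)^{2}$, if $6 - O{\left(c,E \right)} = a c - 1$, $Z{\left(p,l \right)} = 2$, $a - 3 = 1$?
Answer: $2500$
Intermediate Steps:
$a = 4$ ($a = 3 + 1 = 4$)
$U{\left(q \right)} = \frac{1}{2 q}$
$O{\left(c,E \right)} = 7 - 4 c$ ($O{\left(c,E \right)} = 6 - \left(4 c - 1\right) = 6 - \left(-1 + 4 c\right) = 7 - 4 c$)
$\left(O{\left(U{\left(6 - 5 \right)},Z{\left(5,4 - -3 \right)} \right)} + 45\right)^{2} = \left(\left(7 - 4 \frac{1}{2 \left(6 - 5\right)}\right) + 45\right)^{2} = \left(\left(7 - 4 \frac{1}{2 \cdot 1}\right) + 45\right)^{2} = \left(\left(7 - 4 \cdot \frac{1}{2} \cdot 1\right) + 45\right)^{2} = \left(\left(7 - 2\right) + 45\right)^{2} = \left(5 + 45\right)^{2} = 50^{2} = 2500$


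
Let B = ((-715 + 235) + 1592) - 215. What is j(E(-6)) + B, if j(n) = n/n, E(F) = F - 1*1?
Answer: 898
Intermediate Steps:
E(F) = -1 + F (E(F) = F - 1 = -1 + F)
B = 897 (B = (-480 + 1592) - 215 = 1112 - 215 = 897)
j(n) = 1
j(E(-6)) + B = 1 + 897 = 898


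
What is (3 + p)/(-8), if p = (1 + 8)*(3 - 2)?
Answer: -3/2 ≈ -1.5000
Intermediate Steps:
p = 9 (p = 9*1 = 9)
(3 + p)/(-8) = (3 + 9)/(-8) = 12*(-⅛) = -3/2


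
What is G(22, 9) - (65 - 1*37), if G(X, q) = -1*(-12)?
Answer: -16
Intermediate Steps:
G(X, q) = 12
G(22, 9) - (65 - 1*37) = 12 - (65 - 1*37) = 12 - (65 - 37) = 12 - 1*28 = 12 - 28 = -16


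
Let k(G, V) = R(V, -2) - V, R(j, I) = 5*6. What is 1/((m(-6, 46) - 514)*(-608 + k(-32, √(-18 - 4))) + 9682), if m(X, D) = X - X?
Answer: 153387/47058049694 - 257*I*√22/47058049694 ≈ 3.2595e-6 - 2.5616e-8*I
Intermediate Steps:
R(j, I) = 30
k(G, V) = 30 - V
m(X, D) = 0
1/((m(-6, 46) - 514)*(-608 + k(-32, √(-18 - 4))) + 9682) = 1/((0 - 514)*(-608 + (30 - √(-18 - 4))) + 9682) = 1/(-514*(-608 + (30 - √(-22))) + 9682) = 1/(-514*(-608 + (30 - I*√22)) + 9682) = 1/(-514*(-578 - I*√22) + 9682) = 1/((297092 + 514*I*√22) + 9682) = 1/(306774 + 514*I*√22)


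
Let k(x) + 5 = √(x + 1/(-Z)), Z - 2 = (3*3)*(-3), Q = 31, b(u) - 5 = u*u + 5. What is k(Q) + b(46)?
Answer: 2121 + 2*√194/5 ≈ 2126.6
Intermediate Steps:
b(u) = 10 + u² (b(u) = 5 + (u*u + 5) = 5 + (u² + 5) = 5 + (5 + u²) = 10 + u²)
Z = -25 (Z = 2 + (3*3)*(-3) = 2 + 9*(-3) = 2 - 27 = -25)
k(x) = -5 + √(1/25 + x) (k(x) = -5 + √(x + 1/(-1*(-25))) = -5 + √(x + 1/25) = -5 + √(1/25 + x))
k(Q) + b(46) = (-5 + √(1 + 25*31)/5) + (10 + 46²) = (-5 + √(1 + 775)/5) + (10 + 2116) = (-5 + √776/5) + 2126 = (-5 + (2*√194)/5) + 2126 = (-5 + 2*√194/5) + 2126 = 2121 + 2*√194/5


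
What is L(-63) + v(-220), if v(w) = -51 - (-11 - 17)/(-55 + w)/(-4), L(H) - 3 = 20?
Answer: -7693/275 ≈ -27.975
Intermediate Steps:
L(H) = 23 (L(H) = 3 + 20 = 23)
v(w) = -51 - 7/(-55 + w) (v(w) = -51 - (-28/(-55 + w))*(-1)/4 = -51 - 7/(-55 + w))
L(-63) + v(-220) = 23 + (2798 - 51*(-220))/(-55 - 220) = 23 + (2798 + 11220)/(-275) = 23 - 1/275*14018 = 23 - 14018/275 = -7693/275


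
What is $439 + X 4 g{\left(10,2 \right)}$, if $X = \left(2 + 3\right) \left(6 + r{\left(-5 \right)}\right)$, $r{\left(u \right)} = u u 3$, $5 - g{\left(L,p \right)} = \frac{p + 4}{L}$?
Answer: $7567$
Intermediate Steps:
$g{\left(L,p \right)} = 5 - \frac{4 + p}{L}$ ($g{\left(L,p \right)} = 5 - \frac{p + 4}{L} = 5 - \frac{4 + p}{L}$)
$r{\left(u \right)} = 3 u^{2}$ ($r{\left(u \right)} = u^{2} \cdot 3 = 3 u^{2}$)
$X = 405$ ($X = \left(2 + 3\right) \left(6 + 3 \left(-5\right)^{2}\right) = 5 \left(6 + 3 \cdot 25\right) = 5 \left(6 + 75\right) = 5 \cdot 81 = 405$)
$439 + X 4 g{\left(10,2 \right)} = 439 + 405 \cdot 4 \frac{-4 - 2 + 5 \cdot 10}{10} = 439 + 405 \cdot 4 \frac{-4 - 2 + 50}{10} = 439 + 405 \cdot 4 \cdot \frac{1}{10} \cdot 44 = 439 + 405 \cdot 4 \cdot \frac{22}{5} = 439 + 405 \cdot \frac{88}{5} = 439 + 7128 = 7567$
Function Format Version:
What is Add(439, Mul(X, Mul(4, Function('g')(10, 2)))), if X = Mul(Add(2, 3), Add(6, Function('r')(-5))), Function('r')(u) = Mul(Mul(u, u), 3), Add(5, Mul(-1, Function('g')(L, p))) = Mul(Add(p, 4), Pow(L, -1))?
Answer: 7567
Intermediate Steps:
Function('g')(L, p) = Add(5, Mul(-1, Pow(L, -1), Add(4, p))) (Function('g')(L, p) = Add(5, Mul(-1, Mul(Add(p, 4), Pow(L, -1)))) = Add(5, Mul(-1, Mul(Add(4, p), Pow(L, -1)))) = Add(5, Mul(-1, Mul(Pow(L, -1), Add(4, p)))) = Add(5, Mul(-1, Pow(L, -1), Add(4, p))))
Function('r')(u) = Mul(3, Pow(u, 2)) (Function('r')(u) = Mul(Pow(u, 2), 3) = Mul(3, Pow(u, 2)))
X = 405 (X = Mul(Add(2, 3), Add(6, Mul(3, Pow(-5, 2)))) = Mul(5, Add(6, Mul(3, 25))) = Mul(5, Add(6, 75)) = Mul(5, 81) = 405)
Add(439, Mul(X, Mul(4, Function('g')(10, 2)))) = Add(439, Mul(405, Mul(4, Mul(Pow(10, -1), Add(-4, Mul(-1, 2), Mul(5, 10)))))) = Add(439, Mul(405, Mul(4, Mul(Rational(1, 10), Add(-4, -2, 50))))) = Add(439, Mul(405, Mul(4, Mul(Rational(1, 10), 44)))) = Add(439, Mul(405, Mul(4, Rational(22, 5)))) = Add(439, Mul(405, Rational(88, 5))) = Add(439, 7128) = 7567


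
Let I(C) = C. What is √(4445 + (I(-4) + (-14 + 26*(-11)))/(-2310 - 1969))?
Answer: √81388544061/4279 ≈ 66.671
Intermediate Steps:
√(4445 + (I(-4) + (-14 + 26*(-11)))/(-2310 - 1969)) = √(4445 + (-4 + (-14 + 26*(-11)))/(-2310 - 1969)) = √(4445 + (-4 + (-14 - 286))/(-4279)) = √(4445 + (-4 - 300)*(-1/4279)) = √(4445 - 304*(-1/4279)) = √(4445 + 304/4279) = √(19020459/4279) = √81388544061/4279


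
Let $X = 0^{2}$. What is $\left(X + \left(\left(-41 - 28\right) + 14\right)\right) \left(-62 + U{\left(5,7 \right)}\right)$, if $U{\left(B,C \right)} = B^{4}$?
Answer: $-30965$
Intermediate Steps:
$X = 0$
$\left(X + \left(\left(-41 - 28\right) + 14\right)\right) \left(-62 + U{\left(5,7 \right)}\right) = \left(0 + \left(\left(-41 - 28\right) + 14\right)\right) \left(-62 + 5^{4}\right) = \left(0 + \left(-69 + 14\right)\right) \left(-62 + 625\right) = \left(0 - 55\right) 563 = \left(-55\right) 563 = -30965$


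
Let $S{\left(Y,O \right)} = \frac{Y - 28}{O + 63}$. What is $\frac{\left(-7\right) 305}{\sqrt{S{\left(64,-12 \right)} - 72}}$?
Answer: $\frac{2135 i \sqrt{5151}}{606} \approx 252.85 i$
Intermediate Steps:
$S{\left(Y,O \right)} = \frac{-28 + Y}{63 + O}$
$\frac{\left(-7\right) 305}{\sqrt{S{\left(64,-12 \right)} - 72}} = \frac{\left(-7\right) 305}{\sqrt{\frac{-28 + 64}{63 - 12} - 72}} = - \frac{2135}{\sqrt{\frac{1}{51} \cdot 36 - 72}} = - \frac{2135}{\sqrt{\frac{12}{17} - 72}} = - \frac{2135}{\sqrt{- \frac{1212}{17}}} = - \frac{2135}{\frac{2}{17} i \sqrt{5151}} = - 2135 \left(- \frac{i \sqrt{5151}}{606}\right) = \frac{2135 i \sqrt{5151}}{606}$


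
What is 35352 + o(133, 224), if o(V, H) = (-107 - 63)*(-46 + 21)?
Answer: 39602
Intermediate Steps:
o(V, H) = 4250 (o(V, H) = -170*(-25) = 4250)
35352 + o(133, 224) = 35352 + 4250 = 39602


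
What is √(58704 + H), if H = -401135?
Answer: I*√342431 ≈ 585.18*I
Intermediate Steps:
√(58704 + H) = √(58704 - 401135) = √(-342431) = I*√342431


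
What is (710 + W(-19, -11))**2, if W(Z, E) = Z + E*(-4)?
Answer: 540225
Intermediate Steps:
W(Z, E) = Z - 4*E
(710 + W(-19, -11))**2 = (710 + (-19 - 4*(-11)))**2 = (710 + (-19 + 44))**2 = (710 + 25)**2 = 735**2 = 540225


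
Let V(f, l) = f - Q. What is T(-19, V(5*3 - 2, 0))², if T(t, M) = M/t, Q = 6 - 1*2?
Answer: 81/361 ≈ 0.22438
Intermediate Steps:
Q = 4 (Q = 6 - 2 = 4)
V(f, l) = -4 + f (V(f, l) = f - 1*4 = f - 4 = -4 + f)
T(t, M) = M/t
T(-19, V(5*3 - 2, 0))² = ((-4 + (5*3 - 2))/(-19))² = ((-4 + (15 - 2))*(-1/19))² = ((-4 + 13)*(-1/19))² = (9*(-1/19))² = (-9/19)² = 81/361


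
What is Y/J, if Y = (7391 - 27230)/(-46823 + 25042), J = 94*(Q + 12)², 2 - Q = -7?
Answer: 6613/300969858 ≈ 2.1972e-5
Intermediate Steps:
Q = 9 (Q = 2 - 1*(-7) = 2 + 7 = 9)
J = 41454 (J = 94*(9 + 12)² = 94*21² = 94*441 = 41454)
Y = 19839/21781 (Y = -19839/(-21781) = -19839*(-1/21781) = 19839/21781 ≈ 0.91084)
Y/J = (19839/21781)/41454 = (19839/21781)*(1/41454) = 6613/300969858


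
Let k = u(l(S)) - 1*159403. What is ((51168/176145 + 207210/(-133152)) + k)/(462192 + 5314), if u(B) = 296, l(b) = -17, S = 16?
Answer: -207318592086733/609161851419680 ≈ -0.34033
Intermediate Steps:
k = -159107 (k = 296 - 1*159403 = 296 - 159403 = -159107)
((51168/176145 + 207210/(-133152)) + k)/(462192 + 5314) = ((51168/176145 + 207210/(-133152)) - 159107)/(462192 + 5314) = ((51168*(1/176145) + 207210*(-1/133152)) - 159107)/467506 = ((17056/58715 - 34535/22192) - 159107)*(1/467506) = (-1649215773/1303003280 - 159107)*(1/467506) = -207318592086733/1303003280*1/467506 = -207318592086733/609161851419680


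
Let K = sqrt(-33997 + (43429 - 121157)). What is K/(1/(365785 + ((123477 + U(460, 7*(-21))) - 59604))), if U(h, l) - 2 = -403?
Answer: 2146285*I*sqrt(4469) ≈ 1.4348e+8*I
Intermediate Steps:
U(h, l) = -401 (U(h, l) = 2 - 403 = -401)
K = 5*I*sqrt(4469) (K = sqrt(-33997 - 77728) = sqrt(-111725) = 5*I*sqrt(4469) ≈ 334.25*I)
K/(1/(365785 + ((123477 + U(460, 7*(-21))) - 59604))) = (5*I*sqrt(4469))/(1/(365785 + ((123477 - 401) - 59604))) = (5*I*sqrt(4469))/(1/(365785 + (123076 - 59604))) = (5*I*sqrt(4469))/(1/(365785 + 63472)) = (5*I*sqrt(4469))/(1/429257) = (5*I*sqrt(4469))*429257 = 2146285*I*sqrt(4469)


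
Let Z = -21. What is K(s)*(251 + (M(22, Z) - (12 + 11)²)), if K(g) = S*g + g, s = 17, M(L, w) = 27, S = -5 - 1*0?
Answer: 17068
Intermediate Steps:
S = -5 (S = -5 + 0 = -5)
K(g) = -4*g (K(g) = -5*g + g = -4*g)
K(s)*(251 + (M(22, Z) - (12 + 11)²)) = (-4*17)*(251 + (27 - (12 + 11)²)) = -68*(251 + (27 - 1*23²)) = -68*(251 + (27 - 1*529)) = -68*(251 + (27 - 529)) = -68*(251 - 502) = -68*(-251) = 17068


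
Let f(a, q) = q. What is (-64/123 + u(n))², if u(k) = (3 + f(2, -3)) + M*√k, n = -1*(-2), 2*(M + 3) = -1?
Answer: 749513/30258 + 448*√2/123 ≈ 29.922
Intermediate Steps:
M = -7/2 (M = -3 + (½)*(-1) = -3 - ½ = -7/2 ≈ -3.5000)
n = 2
u(k) = -7*√k/2 (u(k) = (3 - 3) - 7*√k/2 = 0 - 7*√k/2 = -7*√k/2)
(-64/123 + u(n))² = (-64/123 - 7*√2/2)²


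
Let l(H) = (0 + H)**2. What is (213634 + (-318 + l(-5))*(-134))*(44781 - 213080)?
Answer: -42562143904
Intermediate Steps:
l(H) = H**2
(213634 + (-318 + l(-5))*(-134))*(44781 - 213080) = (213634 + (-318 + (-5)**2)*(-134))*(44781 - 213080) = (213634 + (-318 + 25)*(-134))*(-168299) = (213634 - 293*(-134))*(-168299) = (213634 + 39262)*(-168299) = 252896*(-168299) = -42562143904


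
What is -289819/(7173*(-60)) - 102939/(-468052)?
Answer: 11247078088/12590013735 ≈ 0.89333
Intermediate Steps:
-289819/(7173*(-60)) - 102939/(-468052) = -289819/(-430380) - 102939*(-1/468052) = -289819*(-1/430380) + 102939/468052 = 289819/430380 + 102939/468052 = 11247078088/12590013735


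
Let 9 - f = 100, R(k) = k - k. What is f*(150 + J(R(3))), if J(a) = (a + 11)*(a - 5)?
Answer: -8645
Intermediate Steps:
R(k) = 0
f = -91 (f = 9 - 1*100 = 9 - 100 = -91)
J(a) = (-5 + a)*(11 + a) (J(a) = (11 + a)*(-5 + a) = (-5 + a)*(11 + a))
f*(150 + J(R(3))) = -91*(150 + (-55 + 0² + 6*0)) = -91*(150 + (-55 + 0 + 0)) = -91*(150 - 55) = -91*95 = -8645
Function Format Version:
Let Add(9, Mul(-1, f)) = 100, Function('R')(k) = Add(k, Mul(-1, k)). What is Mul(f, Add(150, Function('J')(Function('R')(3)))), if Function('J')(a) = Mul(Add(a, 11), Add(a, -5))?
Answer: -8645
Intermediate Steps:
Function('R')(k) = 0
f = -91 (f = Add(9, Mul(-1, 100)) = Add(9, -100) = -91)
Function('J')(a) = Mul(Add(-5, a), Add(11, a)) (Function('J')(a) = Mul(Add(11, a), Add(-5, a)) = Mul(Add(-5, a), Add(11, a)))
Mul(f, Add(150, Function('J')(Function('R')(3)))) = Mul(-91, Add(150, Add(-55, Pow(0, 2), Mul(6, 0)))) = Mul(-91, Add(150, Add(-55, 0, 0))) = Mul(-91, Add(150, -55)) = Mul(-91, 95) = -8645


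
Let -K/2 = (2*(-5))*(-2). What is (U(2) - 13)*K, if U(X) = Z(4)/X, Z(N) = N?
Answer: 440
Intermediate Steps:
K = -40 (K = -2*2*(-5)*(-2) = -(-20)*(-2) = -2*20 = -40)
U(X) = 4/X
(U(2) - 13)*K = (4/2 - 13)*(-40) = (4*(½) - 13)*(-40) = (2 - 13)*(-40) = -11*(-40) = 440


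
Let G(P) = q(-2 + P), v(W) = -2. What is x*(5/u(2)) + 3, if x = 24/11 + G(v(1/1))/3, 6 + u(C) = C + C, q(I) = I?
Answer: 29/33 ≈ 0.87879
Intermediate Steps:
G(P) = -2 + P
u(C) = -6 + 2*C (u(C) = -6 + (C + C) = -6 + 2*C)
x = 28/33 (x = 24/11 + (-2 - 2)/3 = 24*(1/11) - 4*⅓ = 24/11 - 4/3 = 28/33 ≈ 0.84848)
x*(5/u(2)) + 3 = 28*(5/(-6 + 2*2))/33 + 3 = 28*(5/(-6 + 4))/33 + 3 = 28*(5/(-2))/33 + 3 = 28*(5*(-½))/33 + 3 = (28/33)*(-5/2) + 3 = -70/33 + 3 = 29/33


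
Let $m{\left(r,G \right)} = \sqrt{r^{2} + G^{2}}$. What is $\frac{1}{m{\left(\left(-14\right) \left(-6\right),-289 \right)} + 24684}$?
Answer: $\frac{24684}{609209279} - \frac{\sqrt{90577}}{609209279} \approx 4.0024 \cdot 10^{-5}$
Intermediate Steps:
$m{\left(r,G \right)} = \sqrt{G^{2} + r^{2}}$
$\frac{1}{m{\left(\left(-14\right) \left(-6\right),-289 \right)} + 24684} = \frac{1}{\sqrt{\left(-289\right)^{2} + \left(\left(-14\right) \left(-6\right)\right)^{2}} + 24684} = \frac{1}{\sqrt{83521 + 84^{2}} + 24684} = \frac{1}{\sqrt{83521 + 7056} + 24684} = \frac{1}{\sqrt{90577} + 24684} = \frac{1}{24684 + \sqrt{90577}}$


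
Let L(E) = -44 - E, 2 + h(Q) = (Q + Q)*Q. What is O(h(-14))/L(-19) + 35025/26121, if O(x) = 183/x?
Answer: 37412623/28297750 ≈ 1.3221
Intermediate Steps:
h(Q) = -2 + 2*Q² (h(Q) = -2 + (Q + Q)*Q = -2 + (2*Q)*Q = -2 + 2*Q²)
O(h(-14))/L(-19) + 35025/26121 = (183/(-2 + 2*(-14)²))/(-44 - 1*(-19)) + 35025/26121 = (183/(-2 + 2*196))/(-44 + 19) + 35025*(1/26121) = (183/(-2 + 392))/(-25) + 11675/8707 = (183/390)*(-1/25) + 11675/8707 = (183*(1/390))*(-1/25) + 11675/8707 = (61/130)*(-1/25) + 11675/8707 = -61/3250 + 11675/8707 = 37412623/28297750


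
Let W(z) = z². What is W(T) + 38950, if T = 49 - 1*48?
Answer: 38951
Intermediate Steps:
T = 1 (T = 49 - 48 = 1)
W(T) + 38950 = 1² + 38950 = 1 + 38950 = 38951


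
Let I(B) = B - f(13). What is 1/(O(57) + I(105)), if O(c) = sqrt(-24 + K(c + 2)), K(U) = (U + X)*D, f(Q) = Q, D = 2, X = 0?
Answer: 46/4185 - sqrt(94)/8370 ≈ 0.0098333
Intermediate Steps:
I(B) = -13 + B (I(B) = B - 1*13 = B - 13 = -13 + B)
K(U) = 2*U (K(U) = (U + 0)*2 = U*2 = 2*U)
O(c) = sqrt(-20 + 2*c) (O(c) = sqrt(-24 + 2*(c + 2)) = sqrt(-24 + 2*(2 + c)) = sqrt(-24 + (4 + 2*c)) = sqrt(-20 + 2*c))
1/(O(57) + I(105)) = 1/(sqrt(-20 + 2*57) + (-13 + 105)) = 1/(sqrt(-20 + 114) + 92) = 1/(sqrt(94) + 92) = 1/(92 + sqrt(94))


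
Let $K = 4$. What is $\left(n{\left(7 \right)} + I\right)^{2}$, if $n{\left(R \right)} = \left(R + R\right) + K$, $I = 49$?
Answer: $4489$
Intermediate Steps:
$n{\left(R \right)} = 4 + 2 R$ ($n{\left(R \right)} = \left(R + R\right) + 4 = 2 R + 4 = 4 + 2 R$)
$\left(n{\left(7 \right)} + I\right)^{2} = \left(\left(4 + 2 \cdot 7\right) + 49\right)^{2} = \left(\left(4 + 14\right) + 49\right)^{2} = \left(18 + 49\right)^{2} = 67^{2} = 4489$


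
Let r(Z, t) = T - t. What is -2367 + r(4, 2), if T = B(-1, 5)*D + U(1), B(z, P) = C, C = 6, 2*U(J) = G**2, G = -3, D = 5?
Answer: -4669/2 ≈ -2334.5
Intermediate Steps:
U(J) = 9/2 (U(J) = (1/2)*(-3)**2 = (1/2)*9 = 9/2)
B(z, P) = 6
T = 69/2 (T = 6*5 + 9/2 = 30 + 9/2 = 69/2 ≈ 34.500)
r(Z, t) = 69/2 - t
-2367 + r(4, 2) = -2367 + (69/2 - 1*2) = -2367 + (69/2 - 2) = -2367 + 65/2 = -4669/2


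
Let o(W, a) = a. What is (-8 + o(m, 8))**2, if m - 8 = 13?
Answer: 0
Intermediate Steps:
m = 21 (m = 8 + 13 = 21)
(-8 + o(m, 8))**2 = (-8 + 8)**2 = 0**2 = 0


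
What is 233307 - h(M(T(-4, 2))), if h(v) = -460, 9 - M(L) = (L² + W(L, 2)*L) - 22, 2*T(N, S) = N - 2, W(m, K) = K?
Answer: 233767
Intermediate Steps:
T(N, S) = -1 + N/2 (T(N, S) = (N - 2)/2 = (-2 + N)/2 = -1 + N/2)
M(L) = 31 - L² - 2*L (M(L) = 9 - ((L² + 2*L) - 22) = 9 - (-22 + L² + 2*L) = 9 + (22 - L² - 2*L) = 31 - L² - 2*L)
233307 - h(M(T(-4, 2))) = 233307 - 1*(-460) = 233307 + 460 = 233767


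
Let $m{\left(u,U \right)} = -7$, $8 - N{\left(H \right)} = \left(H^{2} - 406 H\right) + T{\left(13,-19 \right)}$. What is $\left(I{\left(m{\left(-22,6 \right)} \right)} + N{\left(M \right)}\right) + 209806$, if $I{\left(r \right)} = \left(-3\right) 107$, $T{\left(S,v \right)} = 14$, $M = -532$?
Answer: $-289537$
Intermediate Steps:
$N{\left(H \right)} = -6 - H^{2} + 406 H$ ($N{\left(H \right)} = 8 - \left(\left(H^{2} - 406 H\right) + 14\right) = 8 - \left(14 + H^{2} - 406 H\right) = -6 - H^{2} + 406 H$)
$I{\left(r \right)} = -321$
$\left(I{\left(m{\left(-22,6 \right)} \right)} + N{\left(M \right)}\right) + 209806 = \left(-321 - 499022\right) + 209806 = -499343 + 209806 = -289537$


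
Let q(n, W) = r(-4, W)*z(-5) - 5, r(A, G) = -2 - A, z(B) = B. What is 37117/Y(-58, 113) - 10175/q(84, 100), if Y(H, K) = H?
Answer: 6679/174 ≈ 38.385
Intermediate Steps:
q(n, W) = -15 (q(n, W) = (-2 - 1*(-4))*(-5) - 5 = (-2 + 4)*(-5) - 5 = 2*(-5) - 5 = -10 - 5 = -15)
37117/Y(-58, 113) - 10175/q(84, 100) = 37117/(-58) - 10175/(-15) = 37117*(-1/58) - 10175*(-1/15) = -37117/58 + 2035/3 = 6679/174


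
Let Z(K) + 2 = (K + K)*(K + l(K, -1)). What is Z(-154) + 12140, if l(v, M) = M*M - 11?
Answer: 62650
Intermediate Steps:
l(v, M) = -11 + M² (l(v, M) = M² - 11 = -11 + M²)
Z(K) = -2 + 2*K*(-10 + K) (Z(K) = -2 + (K + K)*(K + (-11 + (-1)²)) = -2 + (2*K)*(K + (-11 + 1)) = -2 + (2*K)*(K - 10) = -2 + (2*K)*(-10 + K) = -2 + 2*K*(-10 + K))
Z(-154) + 12140 = (-2 - 20*(-154) + 2*(-154)²) + 12140 = (-2 + 3080 + 2*23716) + 12140 = (-2 + 3080 + 47432) + 12140 = 50510 + 12140 = 62650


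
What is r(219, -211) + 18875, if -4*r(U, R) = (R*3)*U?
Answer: 214127/4 ≈ 53532.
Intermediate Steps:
r(U, R) = -3*R*U/4 (r(U, R) = -R*3*U/4 = -3*R*U/4)
r(219, -211) + 18875 = -3/4*(-211)*219 + 18875 = 138627/4 + 18875 = 214127/4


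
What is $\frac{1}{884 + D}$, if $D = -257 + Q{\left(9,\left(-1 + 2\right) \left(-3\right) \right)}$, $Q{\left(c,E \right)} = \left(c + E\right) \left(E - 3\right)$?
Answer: $\frac{1}{591} \approx 0.001692$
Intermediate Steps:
$Q{\left(c,E \right)} = \left(-3 + E\right) \left(E + c\right)$ ($Q{\left(c,E \right)} = \left(E + c\right) \left(-3 + E\right) = \left(-3 + E\right) \left(E + c\right)$)
$D = -293$ ($D = -257 - \left(27 - 9 \left(-1 + 2\right)^{2} - \left(-1 + 2\right) \left(-3\right) 9 + 3 \left(-1 + 2\right) \left(-3\right)\right) = -257 - \left(27 - 9 - 1 \left(-3\right) 9 + 3 \cdot 1 \left(-3\right)\right) = -257 - \left(45 - 9\right) = -257 + \left(9 + 9 - 27 - 27\right) = -257 - 36 = -293$)
$\frac{1}{884 + D} = \frac{1}{884 - 293} = \frac{1}{591}$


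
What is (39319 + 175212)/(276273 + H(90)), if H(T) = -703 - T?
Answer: 214531/275480 ≈ 0.77875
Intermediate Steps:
(39319 + 175212)/(276273 + H(90)) = (39319 + 175212)/(276273 + (-703 - 1*90)) = 214531/(276273 + (-703 - 90)) = 214531/(276273 - 793) = 214531/275480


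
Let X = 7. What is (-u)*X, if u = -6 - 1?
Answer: 49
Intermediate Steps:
u = -7
(-u)*X = -1*(-7)*7 = 7*7 = 49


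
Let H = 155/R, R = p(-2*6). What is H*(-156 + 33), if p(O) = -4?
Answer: 19065/4 ≈ 4766.3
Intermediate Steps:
R = -4
H = -155/4 (H = 155/(-4) = 155*(-1/4) = -155/4 ≈ -38.750)
H*(-156 + 33) = -155*(-156 + 33)/4 = -155/4*(-123) = 19065/4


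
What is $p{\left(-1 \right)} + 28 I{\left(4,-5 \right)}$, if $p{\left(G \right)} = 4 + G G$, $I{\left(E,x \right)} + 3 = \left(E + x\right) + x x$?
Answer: $593$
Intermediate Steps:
$I{\left(E,x \right)} = -3 + E + x + x^{2}$ ($I{\left(E,x \right)} = -3 + \left(\left(E + x\right) + x x\right) = -3 + \left(\left(E + x\right) + x^{2}\right) = -3 + \left(E + x + x^{2}\right) = -3 + E + x + x^{2}$)
$p{\left(G \right)} = 4 + G^{2}$
$p{\left(-1 \right)} + 28 I{\left(4,-5 \right)} = \left(4 + \left(-1\right)^{2}\right) + 28 \left(-3 + 4 - 5 + \left(-5\right)^{2}\right) = \left(4 + 1\right) + 28 \left(-3 + 4 - 5 + 25\right) = 5 + 28 \cdot 21 = 5 + 588 = 593$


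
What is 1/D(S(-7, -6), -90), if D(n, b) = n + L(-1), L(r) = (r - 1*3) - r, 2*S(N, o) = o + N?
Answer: -2/19 ≈ -0.10526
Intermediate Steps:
S(N, o) = N/2 + o/2 (S(N, o) = (o + N)/2 = (N + o)/2 = N/2 + o/2)
L(r) = -3 (L(r) = (r - 3) - r = (-3 + r) - r = -3)
D(n, b) = -3 + n (D(n, b) = n - 3 = -3 + n)
1/D(S(-7, -6), -90) = 1/(-3 + ((1/2)*(-7) + (1/2)*(-6))) = 1/(-3 + (-7/2 - 3)) = 1/(-3 - 13/2) = 1/(-19/2) = -2/19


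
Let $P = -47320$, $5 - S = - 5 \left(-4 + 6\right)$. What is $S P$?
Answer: $-709800$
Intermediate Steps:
$S = 15$ ($S = 5 - - 5 \left(-4 + 6\right) = 5 - \left(-5\right) 2 = 5 - -10 = 5 + 10 = 15$)
$S P = 15 \left(-47320\right) = -709800$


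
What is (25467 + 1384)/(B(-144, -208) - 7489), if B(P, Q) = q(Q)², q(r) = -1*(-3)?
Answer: -2441/680 ≈ -3.5897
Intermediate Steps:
q(r) = 3
B(P, Q) = 9 (B(P, Q) = 3² = 9)
(25467 + 1384)/(B(-144, -208) - 7489) = (25467 + 1384)/(9 - 7489) = 26851/(-7480) = 26851*(-1/7480) = -2441/680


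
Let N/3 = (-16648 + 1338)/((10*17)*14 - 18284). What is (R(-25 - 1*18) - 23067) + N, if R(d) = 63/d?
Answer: -7886951193/341936 ≈ -23066.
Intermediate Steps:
N = 22965/7952 (N = 3*((-16648 + 1338)/((10*17)*14 - 18284)) = 3*(-15310/(170*14 - 18284)) = 3*(-15310/(2380 - 18284)) = 3*(-15310/(-15904)) = 3*(-15310*(-1/15904)) = 3*(7655/7952) = 22965/7952 ≈ 2.8880)
(R(-25 - 1*18) - 23067) + N = (63/(-25 - 1*18) - 23067) + 22965/7952 = (63/(-25 - 18) - 23067) + 22965/7952 = (63/(-43) - 23067) + 22965/7952 = (63*(-1/43) - 23067) + 22965/7952 = (-63/43 - 23067) + 22965/7952 = -991944/43 + 22965/7952 = -7886951193/341936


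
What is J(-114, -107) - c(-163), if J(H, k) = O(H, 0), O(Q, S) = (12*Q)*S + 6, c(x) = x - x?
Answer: 6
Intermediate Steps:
c(x) = 0
O(Q, S) = 6 + 12*Q*S (O(Q, S) = 12*Q*S + 6 = 6 + 12*Q*S)
J(H, k) = 6 (J(H, k) = 6 + 12*H*0 = 6 + 0 = 6)
J(-114, -107) - c(-163) = 6 - 1*0 = 6 + 0 = 6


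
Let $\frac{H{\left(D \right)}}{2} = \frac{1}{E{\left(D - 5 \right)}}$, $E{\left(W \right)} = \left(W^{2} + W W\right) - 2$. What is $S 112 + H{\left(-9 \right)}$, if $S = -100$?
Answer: $- \frac{2183999}{195} \approx -11200.0$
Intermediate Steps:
$E{\left(W \right)} = -2 + 2 W^{2}$ ($E{\left(W \right)} = \left(W^{2} + W^{2}\right) - 2 = 2 W^{2} - 2 = -2 + 2 W^{2}$)
$H{\left(D \right)} = \frac{2}{-2 + 2 \left(-5 + D\right)^{2}}$ ($H{\left(D \right)} = \frac{2}{-2 + 2 \left(D - 5\right)^{2}} = \frac{2}{-2 + 2 \left(-5 + D\right)^{2}}$)
$S 112 + H{\left(-9 \right)} = \left(-100\right) 112 + \frac{1}{-1 + \left(-5 - 9\right)^{2}} = -11200 + \frac{1}{-1 + \left(-14\right)^{2}} = -11200 + \frac{1}{-1 + 196} = -11200 + \frac{1}{195} = - \frac{2183999}{195}$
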